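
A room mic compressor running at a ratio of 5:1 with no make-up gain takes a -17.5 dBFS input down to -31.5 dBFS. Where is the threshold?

-35 dBFS

Gain reduction = -17.5 − (-31.5) = 14 dB; output overshoot = GR / (R − 1) = 14 / 4 = 3.5 dB.
Threshold = output − output overshoot = -31.5 − 3.5 = -35 dBFS.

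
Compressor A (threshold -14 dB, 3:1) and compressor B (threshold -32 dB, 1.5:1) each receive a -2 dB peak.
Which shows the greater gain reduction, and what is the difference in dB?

B, by 2 dB

A: GR = 12 − 12/3 = 8 dB.
B: GR = 30 − 30/1.5 = 10 dB.
B applies 2 dB more gain reduction.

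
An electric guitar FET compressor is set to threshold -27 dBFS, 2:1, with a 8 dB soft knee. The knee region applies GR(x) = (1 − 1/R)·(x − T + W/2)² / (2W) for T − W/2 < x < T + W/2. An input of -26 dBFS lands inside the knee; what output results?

x − T + W/2 = -26 − (-27) + 4 = 5.
GR = (1 − 1/2) × 5² / 16 = 0.5 × 25 / 16 = 0.78125 dB.
Output = -26 − 0.78125 = -26.78125 dBFS.

-26.78125 dBFS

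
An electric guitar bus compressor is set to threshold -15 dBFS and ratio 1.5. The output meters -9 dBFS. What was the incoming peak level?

That's 6 dB above the -15 dBFS threshold.
Input overshoot = R × output overshoot = 9 dB → input = -15 + 9 = -6 dBFS.

-6 dBFS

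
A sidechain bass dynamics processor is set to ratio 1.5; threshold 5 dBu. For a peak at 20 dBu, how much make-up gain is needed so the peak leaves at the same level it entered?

5 dB

Without make-up, output = threshold + overshoot/1.5 = 5 + 10 = 15 dBu.
Gap to target: 5 dB.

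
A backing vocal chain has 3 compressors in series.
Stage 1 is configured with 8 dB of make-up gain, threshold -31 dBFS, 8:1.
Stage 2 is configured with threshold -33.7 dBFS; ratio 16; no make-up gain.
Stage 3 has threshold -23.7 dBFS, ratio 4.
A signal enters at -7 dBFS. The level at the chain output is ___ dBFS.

Stage 1: -7 dBFS is 24 dB over -31 dBFS; at 8:1 that becomes 3 dB over, giving -28 dBFS; +8 dB make-up → -20 dBFS.
Stage 2: 13.7 dB above -33.7 dBFS, reduced 16:1 to 0.85625 dB above → -32.84375 dBFS.
Stage 3: -32.84375 dBFS ≤ -23.7 dBFS, so stage 3 doesn't engage; output -32.84375 dBFS.

-32.84375 dBFS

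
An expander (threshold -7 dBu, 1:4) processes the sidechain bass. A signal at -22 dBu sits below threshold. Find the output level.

-67 dBu

The input is 15 dB below the -7 dBu threshold.
A 1:4 expander multiplies undershoot by 4: 15 × 4 = 60 dB below threshold.
Output = -7 − 60 = -67 dBu.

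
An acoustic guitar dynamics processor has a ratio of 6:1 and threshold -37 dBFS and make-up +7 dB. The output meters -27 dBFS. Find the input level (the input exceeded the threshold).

-19 dBFS

Stripping the +7 dB make-up gives -34 dBFS at the gain stage.
The compressed level sits -34 − (-37) = 3 dB over threshold.
Input overshoot = R × output overshoot = 18 dB → input = -37 + 18 = -19 dBFS.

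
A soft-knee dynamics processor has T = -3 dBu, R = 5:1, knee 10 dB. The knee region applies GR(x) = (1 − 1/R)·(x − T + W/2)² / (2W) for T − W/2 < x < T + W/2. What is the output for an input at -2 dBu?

x − T + W/2 = -2 − (-3) + 5 = 6.
GR = (1 − 1/5) × 6² / 20 = 0.8 × 36 / 20 = 1.44 dB.
Output = -2 − 1.44 = -3.44 dBu.

-3.44 dBu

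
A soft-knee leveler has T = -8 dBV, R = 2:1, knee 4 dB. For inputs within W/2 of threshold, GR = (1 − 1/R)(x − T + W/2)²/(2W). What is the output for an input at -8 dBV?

x − T + W/2 = -8 − (-8) + 2 = 2.
GR = (1 − 1/2) × 2² / 8 = 0.5 × 4 / 8 = 0.25 dB.
Output = -8 − 0.25 = -8.25 dBV.

-8.25 dBV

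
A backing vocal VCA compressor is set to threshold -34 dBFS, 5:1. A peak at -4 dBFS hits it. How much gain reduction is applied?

24 dB

Overshoot = -4 − (-34) = 30 dB.
At 5:1, output sits 30/5 = 6 dB above threshold.
Gain reduction = 30 − 6 = 24 dB.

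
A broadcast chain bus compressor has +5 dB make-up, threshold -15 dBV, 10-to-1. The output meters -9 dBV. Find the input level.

-5 dBV

Remove make-up: -9 − 5 = -14 dBV.
That's 1 dB above the -15 dBV threshold.
Input overshoot = R × output overshoot = 10 dB → input = -15 + 10 = -5 dBV.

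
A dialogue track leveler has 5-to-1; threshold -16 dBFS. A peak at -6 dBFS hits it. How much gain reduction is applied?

8 dB

The signal is 10 dB above threshold.
After 5:1 compression the overshoot becomes 10/5 = 2 dB.
So the signal is attenuated by 10 − 2 = 8 dB.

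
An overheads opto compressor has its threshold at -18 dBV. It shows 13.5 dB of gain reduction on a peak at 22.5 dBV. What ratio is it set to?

Input overshoot = 22.5 − (-18) = 40.5 dB.
Output overshoot = 40.5 − 13.5 = 27 dB.
Ratio = input overshoot / output overshoot = 40.5 / 27 = 1.5.

1.5:1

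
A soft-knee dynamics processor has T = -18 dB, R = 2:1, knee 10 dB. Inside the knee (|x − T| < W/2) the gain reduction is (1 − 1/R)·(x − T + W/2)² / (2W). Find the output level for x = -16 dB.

-17.225 dB

x − T + W/2 = -16 − (-18) + 5 = 7.
GR = (1 − 1/2) × 7² / 20 = 0.5 × 49 / 20 = 1.225 dB.
Output = -16 − 1.225 = -17.225 dB.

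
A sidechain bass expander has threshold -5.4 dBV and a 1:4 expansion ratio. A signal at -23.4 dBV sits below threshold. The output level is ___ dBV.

Undershoot = (-5.4) − (-23.4) = 18 dB.
At 1:4, that expands to 72 dB under threshold.
Output = -5.4 − 72 = -77.4 dBV.

-77.4 dBV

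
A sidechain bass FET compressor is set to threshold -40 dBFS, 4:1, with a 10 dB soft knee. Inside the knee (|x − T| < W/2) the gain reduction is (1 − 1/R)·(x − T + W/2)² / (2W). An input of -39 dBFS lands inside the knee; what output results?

-40.35 dBFS

x − T + W/2 = -39 − (-40) + 5 = 6.
GR = (1 − 1/4) × 6² / 20 = 0.75 × 36 / 20 = 1.35 dB.
Output = -39 − 1.35 = -40.35 dBFS.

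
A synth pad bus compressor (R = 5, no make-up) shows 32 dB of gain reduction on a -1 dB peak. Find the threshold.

Let T be the threshold. Output overshoot = (input overshoot)/R, so -33 − T = (-1 − T)/5.
5·(-33 − T) = -1 − T → 4·T = -165 − (-1) = -164.
T = -164/4 = -41 dB.

-41 dB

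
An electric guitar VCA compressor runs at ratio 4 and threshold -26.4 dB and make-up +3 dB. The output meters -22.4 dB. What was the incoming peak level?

-22.4 dB

Before make-up, the level was -22.4 − 3 = -25.4 dB.
Post-compression overshoot = -25.4 − (-26.4) = 1 dB.
Input overshoot = R × output overshoot = 4 dB → input = -26.4 + 4 = -22.4 dB.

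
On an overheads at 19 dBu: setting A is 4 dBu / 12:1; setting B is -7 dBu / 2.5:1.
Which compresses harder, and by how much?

A: overshoot 15 dB → output overshoot 1.25 dB → GR 13.75 dB.
B: overshoot 26 dB → output overshoot 10.4 dB → GR 15.6 dB.
B applies 1.85 dB more gain reduction.

B, by 1.85 dB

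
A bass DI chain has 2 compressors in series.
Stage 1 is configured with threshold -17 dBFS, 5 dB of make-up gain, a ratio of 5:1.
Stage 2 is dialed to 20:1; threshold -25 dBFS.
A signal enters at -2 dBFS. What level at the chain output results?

-24.2 dBFS

Stage 1: 15 dB above -17 dBFS, reduced 5:1 to 3 dB above → -14 dBFS; +5 dB make-up → -9 dBFS.
Stage 2: 16 dB above -25 dBFS, reduced 20:1 to 0.8 dB above → -24.2 dBFS.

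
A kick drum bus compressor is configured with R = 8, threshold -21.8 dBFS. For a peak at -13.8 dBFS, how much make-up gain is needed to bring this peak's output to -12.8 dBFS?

8 dB

Without make-up, output = threshold + overshoot/8 = -21.8 + 1 = -20.8 dBFS.
Gap to target: 8 dB.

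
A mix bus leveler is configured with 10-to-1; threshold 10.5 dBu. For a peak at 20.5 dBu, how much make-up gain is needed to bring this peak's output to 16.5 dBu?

5 dB

Overshoot 10 dB → 10/10 = 1 dB after compression, so the compressed level is 10.5 + 1 = 11.5 dBu.
Make-up = target − compressed = 16.5 − 11.5 = 5 dB.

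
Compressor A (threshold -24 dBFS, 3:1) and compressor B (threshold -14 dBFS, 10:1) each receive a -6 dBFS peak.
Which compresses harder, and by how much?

A, by 4.8 dB

A: overshoot 18 dB → output overshoot 6 dB → GR 12 dB.
B: overshoot 8 dB → output overshoot 0.8 dB → GR 7.2 dB.
Difference: 4.8 dB in favour of A.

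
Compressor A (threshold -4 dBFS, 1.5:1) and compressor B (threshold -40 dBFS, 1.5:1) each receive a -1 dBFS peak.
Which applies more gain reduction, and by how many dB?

A: 3 dB over, compressed to 2 dB over, so 1 dB of GR.
B: 39 dB over, compressed to 26 dB over, so 13 dB of GR.
Difference: 12 dB in favour of B.

B, by 12 dB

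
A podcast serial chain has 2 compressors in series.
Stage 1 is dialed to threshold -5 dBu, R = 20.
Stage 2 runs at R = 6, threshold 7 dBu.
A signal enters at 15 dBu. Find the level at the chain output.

-4 dBu

Stage 1: 15 dBu is 20 dB over -5 dBu; at 20:1 that becomes 1 dB over, giving -4 dBu.
Stage 2: -4 dBu ≤ 7 dBu, so stage 2 doesn't engage; output -4 dBu.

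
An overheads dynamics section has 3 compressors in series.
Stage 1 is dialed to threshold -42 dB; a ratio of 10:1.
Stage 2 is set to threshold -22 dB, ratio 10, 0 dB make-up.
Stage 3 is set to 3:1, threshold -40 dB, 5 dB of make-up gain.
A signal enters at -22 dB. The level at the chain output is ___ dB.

-35 dB

Stage 1: overshoot 20 dB → 20/10 = 2 dB → -40 dB.
Stage 2: -40 dB is at or below the -22 dB threshold — no compression; output -40 dB.
Stage 3: below threshold (-40 ≤ -40); passes unchanged; make-up brings it to -35 dB.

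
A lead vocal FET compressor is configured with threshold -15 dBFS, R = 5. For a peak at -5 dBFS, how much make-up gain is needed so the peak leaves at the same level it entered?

8 dB

Without make-up, output = threshold + overshoot/5 = -15 + 2 = -13 dBFS.
Gap to target: 8 dB.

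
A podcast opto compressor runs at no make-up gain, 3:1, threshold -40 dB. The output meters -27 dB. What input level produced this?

-1 dB

Post-compression overshoot = -27 − (-40) = 13 dB.
Input overshoot = R × output overshoot = 39 dB → input = -40 + 39 = -1 dB.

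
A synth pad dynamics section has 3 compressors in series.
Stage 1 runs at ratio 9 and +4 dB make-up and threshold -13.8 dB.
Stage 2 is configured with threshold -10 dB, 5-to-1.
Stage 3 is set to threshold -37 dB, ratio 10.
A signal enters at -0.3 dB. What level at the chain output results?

-34.266 dB

Stage 1: 13.5 dB above -13.8 dB, reduced 9:1 to 1.5 dB above → -12.3 dB; +4 dB make-up → -8.3 dB.
Stage 2: 1.7 dB above -10 dB, reduced 5:1 to 0.34 dB above → -9.66 dB.
Stage 3: overshoot 27.34 dB → 27.34/10 = 2.734 dB → -34.266 dB.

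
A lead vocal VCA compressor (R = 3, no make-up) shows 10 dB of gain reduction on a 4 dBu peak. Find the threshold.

Gain reduction = 4 − (-6) = 10 dB; output overshoot = GR / (R − 1) = 10 / 2 = 5 dB.
Threshold = output − output overshoot = -6 − 5 = -11 dBu.

-11 dBu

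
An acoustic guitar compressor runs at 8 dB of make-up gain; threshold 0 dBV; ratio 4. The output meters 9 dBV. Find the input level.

4 dBV

Before make-up, the level was 9 − 8 = 1 dBV.
Post-compression overshoot = 1 − 0 = 1 dB.
Before 4:1 compression the overshoot was 1 × 4 = 4 dB, so input = 0 + 4 = 4 dBV.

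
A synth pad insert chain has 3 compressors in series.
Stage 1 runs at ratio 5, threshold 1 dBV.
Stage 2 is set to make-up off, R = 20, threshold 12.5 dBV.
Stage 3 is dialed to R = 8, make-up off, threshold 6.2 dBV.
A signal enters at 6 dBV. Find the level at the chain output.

2 dBV

Stage 1: 5 dB above 1 dBV, reduced 5:1 to 1 dB above → 2 dBV.
Stage 2: 2 dBV is at or below the 12.5 dBV threshold — no compression; output 2 dBV.
Stage 3: 2 dBV is at or below the 6.2 dBV threshold — no compression; output 2 dBV.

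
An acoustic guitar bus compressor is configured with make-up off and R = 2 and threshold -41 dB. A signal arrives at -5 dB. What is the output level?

The input is 36 dB above the -41 dB threshold.
At 2:1 the overshoot is divided by 2, leaving 18 dB above threshold.
Output = -41 + 18 = -23 dB.

-23 dB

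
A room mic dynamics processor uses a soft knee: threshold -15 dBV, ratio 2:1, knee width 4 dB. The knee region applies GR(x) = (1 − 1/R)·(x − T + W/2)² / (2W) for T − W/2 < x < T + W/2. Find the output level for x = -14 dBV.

x − T + W/2 = -14 − (-15) + 2 = 3.
GR = (1 − 1/2) × 3² / 8 = 0.5 × 9 / 8 = 0.5625 dB.
Output = -14 − 0.5625 = -14.5625 dBV.

-14.5625 dBV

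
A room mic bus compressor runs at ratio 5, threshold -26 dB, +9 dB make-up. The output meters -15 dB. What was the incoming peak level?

Stripping the +9 dB make-up gives -24 dB at the gain stage.
The compressed level sits -24 − (-26) = 2 dB over threshold.
Input overshoot = R × output overshoot = 10 dB → input = -26 + 10 = -16 dB.

-16 dB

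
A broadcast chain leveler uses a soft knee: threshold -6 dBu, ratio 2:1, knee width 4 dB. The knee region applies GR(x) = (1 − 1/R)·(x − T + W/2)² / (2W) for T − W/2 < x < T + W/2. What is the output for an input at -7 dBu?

x − T + W/2 = -7 − (-6) + 2 = 1.
GR = (1 − 1/2) × 1² / 8 = 0.5 × 1 / 8 = 0.0625 dB.
Output = -7 − 0.0625 = -7.0625 dBu.

-7.0625 dBu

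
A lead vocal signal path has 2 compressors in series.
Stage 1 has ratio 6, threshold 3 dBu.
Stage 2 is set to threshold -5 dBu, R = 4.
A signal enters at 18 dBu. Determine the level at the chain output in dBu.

Stage 1: 18 dBu is 15 dB over 3 dBu; at 6:1 that becomes 2.5 dB over, giving 5.5 dBu.
Stage 2: overshoot 10.5 dB → 10.5/4 = 2.625 dB → -2.375 dBu.

-2.375 dBu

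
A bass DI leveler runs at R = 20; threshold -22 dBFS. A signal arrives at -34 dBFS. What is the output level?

-34 dBFS

-34 dBFS is 12 dB below the -22 dBFS threshold, so no gain reduction is applied.
Output = input = -34 dBFS.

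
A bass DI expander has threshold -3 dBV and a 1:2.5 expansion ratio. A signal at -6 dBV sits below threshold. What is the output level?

Undershoot = (-3) − (-6) = 3 dB.
At 1:2.5, that expands to 7.5 dB under threshold.
Output = -3 − 7.5 = -10.5 dBV.

-10.5 dBV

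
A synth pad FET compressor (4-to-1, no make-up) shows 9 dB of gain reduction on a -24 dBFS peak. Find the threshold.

Let T be the threshold. Output overshoot = (input overshoot)/R, so -33 − T = (-24 − T)/4.
4·(-33 − T) = -24 − T → 3·T = -132 − (-24) = -108.
T = -108/3 = -36 dBFS.

-36 dBFS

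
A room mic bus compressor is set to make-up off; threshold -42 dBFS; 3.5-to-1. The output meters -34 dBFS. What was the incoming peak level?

-14 dBFS

Post-compression overshoot = -34 − (-42) = 8 dB.
Input overshoot = R × output overshoot = 28 dB → input = -42 + 28 = -14 dBFS.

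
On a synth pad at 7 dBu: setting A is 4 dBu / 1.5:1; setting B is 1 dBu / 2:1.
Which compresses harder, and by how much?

B, by 2 dB

A: 3 dB over, compressed to 2 dB over, so 1 dB of GR.
B: 6 dB over, compressed to 3 dB over, so 3 dB of GR.
Difference: 2 dB in favour of B.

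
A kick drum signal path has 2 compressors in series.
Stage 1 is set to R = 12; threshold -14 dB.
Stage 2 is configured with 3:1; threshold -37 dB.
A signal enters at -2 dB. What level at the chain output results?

Stage 1: overshoot 12 dB → 12/12 = 1 dB → -13 dB.
Stage 2: overshoot 24 dB → 24/3 = 8 dB → -29 dB.

-29 dB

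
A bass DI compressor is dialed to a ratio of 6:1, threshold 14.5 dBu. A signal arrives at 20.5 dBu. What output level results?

The input is 6 dB above the 14.5 dBu threshold.
6:1 compression reduces that to 6/6 = 1 dB over.
Output = 14.5 + 1 = 15.5 dBu.

15.5 dBu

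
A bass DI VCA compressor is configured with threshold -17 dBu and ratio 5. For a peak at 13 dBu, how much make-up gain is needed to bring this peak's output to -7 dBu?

The peak compresses to -17 + 30/5 = -11 dBu.
To reach -7 dBu requires -7 − (-11) = 4 dB of make-up.

4 dB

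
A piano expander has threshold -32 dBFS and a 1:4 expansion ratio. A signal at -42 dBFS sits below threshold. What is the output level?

The input is 10 dB below the -32 dBFS threshold.
A 1:4 expander multiplies undershoot by 4: 10 × 4 = 40 dB below threshold.
Output = -32 − 40 = -72 dBFS.

-72 dBFS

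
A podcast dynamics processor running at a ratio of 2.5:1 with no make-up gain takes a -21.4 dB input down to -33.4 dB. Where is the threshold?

-41.4 dB

Input is 20 dB above T (since output overshoot × R = input overshoot: (-33.4 − T)·2.5 = -21.4 − T gives T = -41.4 dB).
Check: -41.4 + (-21.4 − (-41.4))/2.5 = -41.4 + 8 = -33.4 dB. ✓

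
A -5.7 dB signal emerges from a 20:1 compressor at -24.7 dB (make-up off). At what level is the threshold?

-25.7 dB

Input is 20 dB above T (since output overshoot × R = input overshoot: (-24.7 − T)·20 = -5.7 − T gives T = -25.7 dB).
Check: -25.7 + (-5.7 − (-25.7))/20 = -25.7 + 1 = -24.7 dB. ✓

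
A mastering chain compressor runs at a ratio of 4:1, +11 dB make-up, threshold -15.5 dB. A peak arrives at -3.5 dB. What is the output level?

-1.5 dB

-3.5 dB sits 12 dB over threshold.
4:1 compression reduces that to 12/4 = 3 dB over.
Output = -15.5 + 3 = -12.5 dB; make-up adds 11 dB, giving -1.5 dB.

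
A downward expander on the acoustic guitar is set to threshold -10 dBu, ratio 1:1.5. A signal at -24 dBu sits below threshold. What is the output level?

-31 dBu

Below threshold, a 1:1.5 expander applies gain = (1.5−1)×(T − x) of attenuation.
(1.5−1) × 14 = 7 dB, so output = -24 − 7 = -31 dBu.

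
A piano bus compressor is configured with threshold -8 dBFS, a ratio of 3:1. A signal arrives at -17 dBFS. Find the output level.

-17 dBFS

-17 dBFS is 9 dB below the -8 dBFS threshold, so no gain reduction is applied.
Output = input = -17 dBFS.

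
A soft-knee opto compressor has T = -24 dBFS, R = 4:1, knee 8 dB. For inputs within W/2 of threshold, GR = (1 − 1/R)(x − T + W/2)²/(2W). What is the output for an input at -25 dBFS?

-25.421875 dBFS

x − T + W/2 = -25 − (-24) + 4 = 3.
GR = (1 − 1/4) × 3² / 16 = 0.75 × 9 / 16 = 0.421875 dB.
Output = -25 − 0.421875 = -25.421875 dBFS.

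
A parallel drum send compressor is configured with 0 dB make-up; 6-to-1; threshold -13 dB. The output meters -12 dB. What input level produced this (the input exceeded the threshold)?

That's 1 dB above the -13 dB threshold.
Before 6:1 compression the overshoot was 1 × 6 = 6 dB, so input = -13 + 6 = -7 dB.

-7 dB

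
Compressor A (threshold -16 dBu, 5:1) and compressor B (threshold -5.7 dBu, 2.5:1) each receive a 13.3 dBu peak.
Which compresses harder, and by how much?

A, by 12.04 dB

A: 29.3 dB over, compressed to 5.86 dB over, so 23.44 dB of GR.
B: 19 dB over, compressed to 7.6 dB over, so 11.4 dB of GR.
A applies 12.04 dB more gain reduction.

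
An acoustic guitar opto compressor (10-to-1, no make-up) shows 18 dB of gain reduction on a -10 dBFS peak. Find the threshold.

-30 dBFS

Let T be the threshold. Output overshoot = (input overshoot)/R, so -28 − T = (-10 − T)/10.
10·(-28 − T) = -10 − T → 9·T = -280 − (-10) = -270.
T = -270/9 = -30 dBFS.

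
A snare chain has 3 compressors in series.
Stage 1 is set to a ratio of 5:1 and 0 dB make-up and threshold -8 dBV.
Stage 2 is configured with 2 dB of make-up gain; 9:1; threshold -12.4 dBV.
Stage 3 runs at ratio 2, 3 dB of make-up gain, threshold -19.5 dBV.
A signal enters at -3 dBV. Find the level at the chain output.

-11.65 dBV

Stage 1: -3 dBV is 5 dB over -8 dBV; at 5:1 that becomes 1 dB over, giving -7 dBV.
Stage 2: overshoot 5.4 dB → 5.4/9 = 0.6 dB → -11.8 dBV; +2 dB make-up → -9.8 dBV.
Stage 3: 9.7 dB above -19.5 dBV, reduced 2:1 to 4.85 dB above → -14.65 dBV; +3 dB make-up → -11.65 dBV.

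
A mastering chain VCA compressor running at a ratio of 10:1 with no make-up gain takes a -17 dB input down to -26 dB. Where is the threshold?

-27 dB

Gain reduction = -17 − (-26) = 9 dB; output overshoot = GR / (R − 1) = 9 / 9 = 1 dB.
Threshold = output − output overshoot = -26 − 1 = -27 dB.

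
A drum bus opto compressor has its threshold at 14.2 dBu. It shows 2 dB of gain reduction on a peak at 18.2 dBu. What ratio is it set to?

Input overshoot = 18.2 − 14.2 = 4 dB.
Output overshoot = 4 − 2 = 2 dB.
Ratio = input overshoot / output overshoot = 4 / 2 = 2.

2:1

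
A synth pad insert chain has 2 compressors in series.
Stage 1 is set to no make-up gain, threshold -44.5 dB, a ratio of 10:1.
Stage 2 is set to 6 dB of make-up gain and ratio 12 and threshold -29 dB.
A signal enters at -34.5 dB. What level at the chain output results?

Stage 1: 10 dB above -44.5 dB, reduced 10:1 to 1 dB above → -43.5 dB.
Stage 2: -43.5 dB is at or below the -29 dB threshold — no compression; make-up brings it to -37.5 dB.

-37.5 dB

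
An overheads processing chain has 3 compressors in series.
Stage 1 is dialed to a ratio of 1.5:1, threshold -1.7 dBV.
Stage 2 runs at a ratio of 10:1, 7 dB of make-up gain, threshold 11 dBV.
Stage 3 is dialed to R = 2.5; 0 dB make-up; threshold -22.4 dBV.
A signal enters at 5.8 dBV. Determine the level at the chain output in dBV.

-9.32 dBV

Stage 1: 5.8 dBV is 7.5 dB over -1.7 dBV; at 1.5:1 that becomes 5 dB over, giving 3.3 dBV.
Stage 2: below threshold (3.3 ≤ 11); passes unchanged; make-up brings it to 10.3 dBV.
Stage 3: overshoot 32.7 dB → 32.7/2.5 = 13.08 dB → -9.32 dBV.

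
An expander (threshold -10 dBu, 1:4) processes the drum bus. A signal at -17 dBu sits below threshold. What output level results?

-38 dBu

Undershoot = (-10) − (-17) = 7 dB.
At 1:4, that expands to 28 dB under threshold.
Output = -10 − 28 = -38 dBu.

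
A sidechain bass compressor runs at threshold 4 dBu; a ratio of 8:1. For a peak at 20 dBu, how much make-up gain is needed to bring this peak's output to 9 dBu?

Overshoot 16 dB → 16/8 = 2 dB after compression, so the compressed level is 4 + 2 = 6 dBu.
Make-up = target − compressed = 9 − 6 = 3 dB.

3 dB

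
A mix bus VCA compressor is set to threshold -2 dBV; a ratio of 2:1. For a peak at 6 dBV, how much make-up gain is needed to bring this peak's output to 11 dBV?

The peak compresses to -2 + 8/2 = 2 dBV.
To reach 11 dBV requires 11 − 2 = 9 dB of make-up.

9 dB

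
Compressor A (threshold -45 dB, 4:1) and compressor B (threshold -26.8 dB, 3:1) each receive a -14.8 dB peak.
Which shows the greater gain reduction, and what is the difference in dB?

A, by 14.65 dB

A: overshoot 30.2 dB → output overshoot 7.55 dB → GR 22.65 dB.
B: overshoot 12 dB → output overshoot 4 dB → GR 8 dB.
A reduces 14.65 dB more.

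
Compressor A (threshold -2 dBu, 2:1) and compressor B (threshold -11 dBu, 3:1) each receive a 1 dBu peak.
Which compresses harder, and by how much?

A: 3 dB over, compressed to 1.5 dB over, so 1.5 dB of GR.
B: 12 dB over, compressed to 4 dB over, so 8 dB of GR.
B reduces 6.5 dB more.

B, by 6.5 dB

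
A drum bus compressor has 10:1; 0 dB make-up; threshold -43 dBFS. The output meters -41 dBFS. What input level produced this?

That's 2 dB above the -43 dBFS threshold.
Before 10:1 compression the overshoot was 2 × 10 = 20 dB, so input = -43 + 20 = -23 dBFS.

-23 dBFS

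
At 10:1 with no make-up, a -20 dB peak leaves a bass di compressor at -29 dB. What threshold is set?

-30 dB

Gain reduction = -20 − (-29) = 9 dB; output overshoot = GR / (R − 1) = 9 / 9 = 1 dB.
Threshold = output − output overshoot = -29 − 1 = -30 dB.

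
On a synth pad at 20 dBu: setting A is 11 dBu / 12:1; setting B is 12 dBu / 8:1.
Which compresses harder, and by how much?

A, by 1.25 dB

A: 9 dB over, compressed to 0.75 dB over, so 8.25 dB of GR.
B: 8 dB over, compressed to 1 dB over, so 7 dB of GR.
A applies 1.25 dB more gain reduction.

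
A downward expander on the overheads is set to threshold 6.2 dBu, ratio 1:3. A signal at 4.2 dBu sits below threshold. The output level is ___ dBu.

Undershoot = 6.2 − 4.2 = 2 dB.
At 1:3, that expands to 6 dB under threshold.
Output = 6.2 − 6 = 0.2 dBu.

0.2 dBu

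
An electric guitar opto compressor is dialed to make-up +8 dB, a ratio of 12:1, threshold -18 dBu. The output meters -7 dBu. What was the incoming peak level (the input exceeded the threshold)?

Remove make-up: -7 − 8 = -15 dBu.
The compressed level sits -15 − (-18) = 3 dB over threshold.
Undo the ratio: input overshoot = 3 × 12 = 36 dB, giving input = 18 dBu.

18 dBu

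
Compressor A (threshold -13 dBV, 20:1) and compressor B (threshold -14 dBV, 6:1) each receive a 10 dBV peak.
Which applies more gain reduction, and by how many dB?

A: 23 dB over, compressed to 1.15 dB over, so 21.85 dB of GR.
B: 24 dB over, compressed to 4 dB over, so 20 dB of GR.
Difference: 1.85 dB in favour of A.

A, by 1.85 dB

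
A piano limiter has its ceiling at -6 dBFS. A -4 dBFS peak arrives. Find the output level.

-6 dBFS

The limiter clamps the peak to its -6 dBFS ceiling.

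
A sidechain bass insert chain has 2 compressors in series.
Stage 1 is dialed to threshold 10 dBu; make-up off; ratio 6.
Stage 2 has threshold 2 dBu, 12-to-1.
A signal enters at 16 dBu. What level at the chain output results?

Stage 1: 6 dB above 10 dBu, reduced 6:1 to 1 dB above → 11 dBu.
Stage 2: 11 dBu is 9 dB over 2 dBu; at 12:1 that becomes 0.75 dB over, giving 2.75 dBu.

2.75 dBu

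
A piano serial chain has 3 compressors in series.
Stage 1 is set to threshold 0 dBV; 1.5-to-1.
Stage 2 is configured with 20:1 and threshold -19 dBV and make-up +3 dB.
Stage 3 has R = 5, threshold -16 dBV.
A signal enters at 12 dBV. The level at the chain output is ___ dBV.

-15.73 dBV

Stage 1: 12 dBV is 12 dB over 0 dBV; at 1.5:1 that becomes 8 dB over, giving 8 dBV.
Stage 2: 8 dBV is 27 dB over -19 dBV; at 20:1 that becomes 1.35 dB over, giving -17.65 dBV; +3 dB make-up → -14.65 dBV.
Stage 3: 1.35 dB above -16 dBV, reduced 5:1 to 0.27 dB above → -15.73 dBV.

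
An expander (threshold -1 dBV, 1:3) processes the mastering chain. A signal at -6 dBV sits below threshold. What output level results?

The input is 5 dB below the -1 dBV threshold.
A 1:3 expander multiplies undershoot by 3: 5 × 3 = 15 dB below threshold.
Output = -1 − 15 = -16 dBV.

-16 dBV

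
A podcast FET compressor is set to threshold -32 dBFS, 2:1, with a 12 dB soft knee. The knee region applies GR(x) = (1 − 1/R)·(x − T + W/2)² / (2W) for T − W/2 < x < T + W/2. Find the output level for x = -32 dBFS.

-32.75 dBFS

x − T + W/2 = -32 − (-32) + 6 = 6.
GR = (1 − 1/2) × 6² / 24 = 0.5 × 36 / 24 = 0.75 dB.
Output = -32 − 0.75 = -32.75 dBFS.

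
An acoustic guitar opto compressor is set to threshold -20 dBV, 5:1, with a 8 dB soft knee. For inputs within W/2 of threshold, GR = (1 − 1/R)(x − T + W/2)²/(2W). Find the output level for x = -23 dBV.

x − T + W/2 = -23 − (-20) + 4 = 1.
GR = (1 − 1/5) × 1² / 16 = 0.8 × 1 / 16 = 0.05 dB.
Output = -23 − 0.05 = -23.05 dBV.

-23.05 dBV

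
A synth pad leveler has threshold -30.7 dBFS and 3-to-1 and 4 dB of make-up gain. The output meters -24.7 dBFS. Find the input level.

Before make-up, the level was -24.7 − 4 = -28.7 dBFS.
Post-compression overshoot = -28.7 − (-30.7) = 2 dB.
Undo the ratio: input overshoot = 2 × 3 = 6 dB, giving input = -24.7 dBFS.

-24.7 dBFS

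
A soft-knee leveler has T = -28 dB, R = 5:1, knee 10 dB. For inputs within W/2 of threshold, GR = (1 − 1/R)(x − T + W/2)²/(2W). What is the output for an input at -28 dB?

x − T + W/2 = -28 − (-28) + 5 = 5.
GR = (1 − 1/5) × 5² / 20 = 0.8 × 25 / 20 = 1 dB.
Output = -28 − 1 = -29 dB.

-29 dB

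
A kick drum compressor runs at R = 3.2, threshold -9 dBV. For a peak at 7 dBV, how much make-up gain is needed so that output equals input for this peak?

Overshoot 16 dB → 16/3.2 = 5 dB after compression, so the compressed level is -9 + 5 = -4 dBV.
Make-up = target − compressed = 7 − (-4) = 11 dB.

11 dB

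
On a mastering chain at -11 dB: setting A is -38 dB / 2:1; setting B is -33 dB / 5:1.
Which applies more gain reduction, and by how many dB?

A: overshoot 27 dB → output overshoot 13.5 dB → GR 13.5 dB.
B: overshoot 22 dB → output overshoot 4.4 dB → GR 17.6 dB.
B reduces 4.1 dB more.

B, by 4.1 dB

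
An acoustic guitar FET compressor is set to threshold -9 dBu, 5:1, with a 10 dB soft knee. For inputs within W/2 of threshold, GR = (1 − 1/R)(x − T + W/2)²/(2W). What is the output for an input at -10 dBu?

x − T + W/2 = -10 − (-9) + 5 = 4.
GR = (1 − 1/5) × 4² / 20 = 0.8 × 16 / 20 = 0.64 dB.
Output = -10 − 0.64 = -10.64 dBu.

-10.64 dBu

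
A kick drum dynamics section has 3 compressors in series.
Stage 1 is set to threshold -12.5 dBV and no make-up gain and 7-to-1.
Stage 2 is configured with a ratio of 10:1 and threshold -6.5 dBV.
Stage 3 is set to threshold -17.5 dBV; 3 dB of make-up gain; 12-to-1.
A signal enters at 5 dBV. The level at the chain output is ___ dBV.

Stage 1: 17.5 dB above -12.5 dBV, reduced 7:1 to 2.5 dB above → -10 dBV.
Stage 2: below threshold (-10 ≤ -6.5); passes unchanged; output -10 dBV.
Stage 3: overshoot 7.5 dB → 7.5/12 = 0.625 dB → -16.875 dBV; +3 dB make-up → -13.875 dBV.

-13.875 dBV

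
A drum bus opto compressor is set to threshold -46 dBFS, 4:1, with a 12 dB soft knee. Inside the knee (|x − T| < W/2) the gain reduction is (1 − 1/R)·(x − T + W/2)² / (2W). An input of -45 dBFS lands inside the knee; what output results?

x − T + W/2 = -45 − (-46) + 6 = 7.
GR = (1 − 1/4) × 7² / 24 = 0.75 × 49 / 24 = 1.53125 dB.
Output = -45 − 1.53125 = -46.53125 dBFS.

-46.53125 dBFS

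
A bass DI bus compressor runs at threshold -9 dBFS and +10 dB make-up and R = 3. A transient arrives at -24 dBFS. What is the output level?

-14 dBFS

-24 dBFS is 15 dB below the -9 dBFS threshold, so no gain reduction is applied.
Make-up gain adds 10 dB: -24 + 10 = -14 dBFS.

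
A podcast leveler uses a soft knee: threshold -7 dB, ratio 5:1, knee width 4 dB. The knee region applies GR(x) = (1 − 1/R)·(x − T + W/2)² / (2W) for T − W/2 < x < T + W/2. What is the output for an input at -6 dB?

x − T + W/2 = -6 − (-7) + 2 = 3.
GR = (1 − 1/5) × 3² / 8 = 0.8 × 9 / 8 = 0.9 dB.
Output = -6 − 0.9 = -6.9 dB.

-6.9 dB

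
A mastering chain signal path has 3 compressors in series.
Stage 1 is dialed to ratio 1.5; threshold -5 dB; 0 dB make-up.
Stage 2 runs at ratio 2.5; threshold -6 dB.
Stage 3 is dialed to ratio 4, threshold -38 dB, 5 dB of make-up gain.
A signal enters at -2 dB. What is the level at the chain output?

Stage 1: -2 dB is 3 dB over -5 dB; at 1.5:1 that becomes 2 dB over, giving -3 dB.
Stage 2: 3 dB above -6 dB, reduced 2.5:1 to 1.2 dB above → -4.8 dB.
Stage 3: 33.2 dB above -38 dB, reduced 4:1 to 8.3 dB above → -29.7 dB; +5 dB make-up → -24.7 dB.

-24.7 dB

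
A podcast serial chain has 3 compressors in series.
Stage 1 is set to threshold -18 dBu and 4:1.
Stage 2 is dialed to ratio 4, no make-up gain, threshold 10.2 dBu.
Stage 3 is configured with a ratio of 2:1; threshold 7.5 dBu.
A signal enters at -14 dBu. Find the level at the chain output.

Stage 1: 4 dB above -18 dBu, reduced 4:1 to 1 dB above → -17 dBu.
Stage 2: -17 dBu ≤ 10.2 dBu, so stage 2 doesn't engage; output -17 dBu.
Stage 3: below threshold (-17 ≤ 7.5); passes unchanged; output -17 dBu.

-17 dBu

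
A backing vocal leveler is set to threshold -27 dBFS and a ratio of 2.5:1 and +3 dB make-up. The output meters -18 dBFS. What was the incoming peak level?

Before make-up, the level was -18 − 3 = -21 dBFS.
That's 6 dB above the -27 dBFS threshold.
Undo the ratio: input overshoot = 6 × 2.5 = 15 dB, giving input = -12 dBFS.

-12 dBFS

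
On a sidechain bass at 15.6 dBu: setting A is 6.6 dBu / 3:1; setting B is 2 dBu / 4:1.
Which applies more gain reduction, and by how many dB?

B, by 4.2 dB

A: overshoot 9 dB → output overshoot 3 dB → GR 6 dB.
B: overshoot 13.6 dB → output overshoot 3.4 dB → GR 10.2 dB.
B reduces 4.2 dB more.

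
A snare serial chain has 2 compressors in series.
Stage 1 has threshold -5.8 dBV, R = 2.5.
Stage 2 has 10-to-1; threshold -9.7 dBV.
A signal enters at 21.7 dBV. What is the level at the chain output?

-8.21 dBV

Stage 1: 27.5 dB above -5.8 dBV, reduced 2.5:1 to 11 dB above → 5.2 dBV.
Stage 2: 14.9 dB above -9.7 dBV, reduced 10:1 to 1.49 dB above → -8.21 dBV.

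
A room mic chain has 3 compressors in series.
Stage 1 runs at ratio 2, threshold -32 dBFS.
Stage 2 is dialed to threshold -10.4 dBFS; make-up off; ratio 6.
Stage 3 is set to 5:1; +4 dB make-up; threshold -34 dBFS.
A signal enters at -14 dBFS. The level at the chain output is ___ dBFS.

-27.8 dBFS

Stage 1: -14 dBFS is 18 dB over -32 dBFS; at 2:1 that becomes 9 dB over, giving -23 dBFS.
Stage 2: -23 dBFS is at or below the -10.4 dBFS threshold — no compression; output -23 dBFS.
Stage 3: -23 dBFS is 11 dB over -34 dBFS; at 5:1 that becomes 2.2 dB over, giving -31.8 dBFS; +4 dB make-up → -27.8 dBFS.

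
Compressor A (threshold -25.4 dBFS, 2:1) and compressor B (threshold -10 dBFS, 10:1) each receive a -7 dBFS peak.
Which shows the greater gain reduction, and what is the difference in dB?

A, by 6.5 dB

A: GR = 18.4 − 18.4/2 = 9.2 dB.
B: GR = 3 − 3/10 = 2.7 dB.
A reduces 6.5 dB more.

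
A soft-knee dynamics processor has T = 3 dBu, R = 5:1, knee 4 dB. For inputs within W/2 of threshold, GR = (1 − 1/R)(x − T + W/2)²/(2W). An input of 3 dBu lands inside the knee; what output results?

x − T + W/2 = 3 − 3 + 2 = 2.
GR = (1 − 1/5) × 2² / 8 = 0.8 × 4 / 8 = 0.4 dB.
Output = 3 − 0.4 = 2.6 dBu.

2.6 dBu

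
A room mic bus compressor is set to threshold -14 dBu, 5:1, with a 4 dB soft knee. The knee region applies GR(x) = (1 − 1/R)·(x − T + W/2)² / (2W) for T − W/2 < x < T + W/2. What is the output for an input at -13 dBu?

-13.9 dBu

x − T + W/2 = -13 − (-14) + 2 = 3.
GR = (1 − 1/5) × 3² / 8 = 0.8 × 9 / 8 = 0.9 dB.
Output = -13 − 0.9 = -13.9 dBu.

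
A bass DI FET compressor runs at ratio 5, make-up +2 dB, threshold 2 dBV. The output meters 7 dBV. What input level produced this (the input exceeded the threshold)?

Stripping the +2 dB make-up gives 5 dBV at the gain stage.
That's 3 dB above the 2 dBV threshold.
Undo the ratio: input overshoot = 3 × 5 = 15 dB, giving input = 17 dBV.

17 dBV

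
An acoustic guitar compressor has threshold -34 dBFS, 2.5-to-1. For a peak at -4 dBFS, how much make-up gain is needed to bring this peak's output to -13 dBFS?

9 dB

Without make-up, output = threshold + overshoot/2.5 = -34 + 12 = -22 dBFS.
Gap to target: 9 dB.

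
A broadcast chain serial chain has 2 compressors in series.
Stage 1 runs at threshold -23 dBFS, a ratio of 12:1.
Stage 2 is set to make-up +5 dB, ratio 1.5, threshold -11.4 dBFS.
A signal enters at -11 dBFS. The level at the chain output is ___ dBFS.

-17 dBFS

Stage 1: -11 dBFS is 12 dB over -23 dBFS; at 12:1 that becomes 1 dB over, giving -22 dBFS.
Stage 2: below threshold (-22 ≤ -11.4); passes unchanged; make-up brings it to -17 dBFS.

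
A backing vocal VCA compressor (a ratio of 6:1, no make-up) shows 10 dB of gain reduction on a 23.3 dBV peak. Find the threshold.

11.3 dBV

Gain reduction = 23.3 − 13.3 = 10 dB; output overshoot = GR / (R − 1) = 10 / 5 = 2 dB.
Threshold = output − output overshoot = 13.3 − 2 = 11.3 dBV.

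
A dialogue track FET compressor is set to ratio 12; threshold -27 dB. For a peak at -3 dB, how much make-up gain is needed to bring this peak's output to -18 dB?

Overshoot 24 dB → 24/12 = 2 dB after compression, so the compressed level is -27 + 2 = -25 dB.
Make-up = target − compressed = -18 − (-25) = 7 dB.

7 dB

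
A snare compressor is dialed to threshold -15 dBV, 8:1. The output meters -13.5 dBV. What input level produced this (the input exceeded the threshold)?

-3 dBV

Post-compression overshoot = -13.5 − (-15) = 1.5 dB.
Before 8:1 compression the overshoot was 1.5 × 8 = 12 dB, so input = -15 + 12 = -3 dBV.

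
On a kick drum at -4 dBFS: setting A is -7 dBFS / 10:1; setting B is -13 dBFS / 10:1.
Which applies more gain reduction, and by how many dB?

B, by 5.4 dB

A: GR = 3 − 3/10 = 2.7 dB.
B: GR = 9 − 9/10 = 8.1 dB.
B reduces 5.4 dB more.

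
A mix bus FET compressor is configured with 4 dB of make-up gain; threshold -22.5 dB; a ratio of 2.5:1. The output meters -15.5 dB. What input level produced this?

Before make-up, the level was -15.5 − 4 = -19.5 dB.
The compressed level sits -19.5 − (-22.5) = 3 dB over threshold.
Input overshoot = R × output overshoot = 7.5 dB → input = -22.5 + 7.5 = -15 dB.

-15 dB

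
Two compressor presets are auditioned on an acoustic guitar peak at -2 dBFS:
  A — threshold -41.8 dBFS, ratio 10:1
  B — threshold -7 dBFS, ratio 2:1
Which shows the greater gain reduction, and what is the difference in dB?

A, by 33.32 dB

A: overshoot 39.8 dB → output overshoot 3.98 dB → GR 35.82 dB.
B: overshoot 5 dB → output overshoot 2.5 dB → GR 2.5 dB.
A reduces 33.32 dB more.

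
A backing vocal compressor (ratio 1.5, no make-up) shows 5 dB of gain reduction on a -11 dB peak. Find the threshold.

Input is 15 dB above T (since output overshoot × R = input overshoot: (-16 − T)·1.5 = -11 − T gives T = -26 dB).
Check: -26 + (-11 − (-26))/1.5 = -26 + 10 = -16 dB. ✓

-26 dB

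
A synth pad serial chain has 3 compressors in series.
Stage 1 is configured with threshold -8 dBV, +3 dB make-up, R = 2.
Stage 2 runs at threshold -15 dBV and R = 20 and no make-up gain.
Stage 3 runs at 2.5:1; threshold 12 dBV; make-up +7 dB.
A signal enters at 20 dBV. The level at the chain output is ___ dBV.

Stage 1: 20 dBV is 28 dB over -8 dBV; at 2:1 that becomes 14 dB over, giving 6 dBV; +3 dB make-up → 9 dBV.
Stage 2: 9 dBV is 24 dB over -15 dBV; at 20:1 that becomes 1.2 dB over, giving -13.8 dBV.
Stage 3: below threshold (-13.8 ≤ 12); passes unchanged; make-up brings it to -6.8 dBV.

-6.8 dBV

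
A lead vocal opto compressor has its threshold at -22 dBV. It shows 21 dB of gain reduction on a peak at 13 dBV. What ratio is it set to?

2.5:1

Input overshoot = 13 − (-22) = 35 dB.
Output overshoot = 35 − 21 = 14 dB.
Ratio = input overshoot / output overshoot = 35 / 14 = 2.5.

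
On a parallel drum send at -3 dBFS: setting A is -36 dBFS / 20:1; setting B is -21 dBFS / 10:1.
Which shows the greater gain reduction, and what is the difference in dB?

A: 33 dB over, compressed to 1.65 dB over, so 31.35 dB of GR.
B: 18 dB over, compressed to 1.8 dB over, so 16.2 dB of GR.
Difference: 15.15 dB in favour of A.

A, by 15.15 dB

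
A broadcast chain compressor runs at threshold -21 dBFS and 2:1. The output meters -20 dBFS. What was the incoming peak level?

-19 dBFS

That's 1 dB above the -21 dBFS threshold.
Input overshoot = R × output overshoot = 2 dB → input = -21 + 2 = -19 dBFS.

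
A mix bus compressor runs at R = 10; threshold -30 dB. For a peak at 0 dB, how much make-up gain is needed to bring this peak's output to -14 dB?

Without make-up, output = threshold + overshoot/10 = -30 + 3 = -27 dB.
Gap to target: 13 dB.

13 dB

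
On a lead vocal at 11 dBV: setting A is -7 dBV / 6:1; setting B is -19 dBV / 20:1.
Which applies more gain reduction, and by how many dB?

B, by 13.5 dB

A: GR = 18 − 18/6 = 15 dB.
B: GR = 30 − 30/20 = 28.5 dB.
B reduces 13.5 dB more.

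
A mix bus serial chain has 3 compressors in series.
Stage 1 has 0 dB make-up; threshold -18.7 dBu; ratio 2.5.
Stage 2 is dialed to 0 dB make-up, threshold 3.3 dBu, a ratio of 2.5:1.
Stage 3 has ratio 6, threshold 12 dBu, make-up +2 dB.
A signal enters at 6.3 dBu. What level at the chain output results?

Stage 1: overshoot 25 dB → 25/2.5 = 10 dB → -8.7 dBu.
Stage 2: below threshold (-8.7 ≤ 3.3); passes unchanged; output -8.7 dBu.
Stage 3: below threshold (-8.7 ≤ 12); passes unchanged; make-up brings it to -6.7 dBu.

-6.7 dBu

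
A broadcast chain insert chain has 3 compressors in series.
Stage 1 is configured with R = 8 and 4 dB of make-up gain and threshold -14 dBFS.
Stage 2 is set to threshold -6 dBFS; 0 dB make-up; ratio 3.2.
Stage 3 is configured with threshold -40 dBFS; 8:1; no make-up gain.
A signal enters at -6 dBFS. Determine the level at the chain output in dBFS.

Stage 1: overshoot 8 dB → 8/8 = 1 dB → -13 dBFS; +4 dB make-up → -9 dBFS.
Stage 2: below threshold (-9 ≤ -6); passes unchanged; output -9 dBFS.
Stage 3: -9 dBFS is 31 dB over -40 dBFS; at 8:1 that becomes 3.875 dB over, giving -36.125 dBFS.

-36.125 dBFS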